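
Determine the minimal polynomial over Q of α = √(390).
m_α(x) = x^2 - 390

α satisfies α^2 - 390 = 0, so x^2 - 390 annihilates α. Since d = 390 is squarefree and ≠ 1, it is not a perfect square in Q, so x^2 - 390 has no rational root and is therefore irreducible over Q (a degree-2 polynomial over a field is irreducible iff it has no root). Hence m_α(x) = x^2 - 390.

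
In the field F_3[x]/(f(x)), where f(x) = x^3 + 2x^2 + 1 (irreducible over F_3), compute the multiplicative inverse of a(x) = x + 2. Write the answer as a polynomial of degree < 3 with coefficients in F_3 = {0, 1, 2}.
a(x)^(-1) ≡ 2x^2 (mod f(x))

Since f is irreducible over F_3, F_3[x]/(f) is a field and a(x) ≠ 0 has an inverse. Apply the extended Euclidean algorithm to f(x) and a(x) in F_3[x]: f(x) = (x^2)·a(x) + (1). The last nonzero remainder is the constant 1 = gcd(f, a) in F_3. Back-substituting through the division chain expresses 1 = s(x)·a(x) + t(x)·f(x) with s(x) ≡ 2x^2 (mod f), so a(x)^(-1) ≡ s(x) = 2x^2 (mod f). Check: (x + 2)·(2x^2) = 2x^3 + x^2 ≡ 1 (mod x^3 + 2x^2 + 1).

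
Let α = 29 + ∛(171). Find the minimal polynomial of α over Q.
m_α(x) = x^3 - 87x^2 + 2523x - 24560

Set β = α - 29 = ∛(171), so β^3 = 171. Then (α - 29)^3 - 171 = 0, i.e. α is a root of g(x) = (x - 29)^3 - 171 = x^3 - 87x^2 + 2523x - 24560. Since g(x) = h(x - 29) where h(x) = x^3 - 171, and h is irreducible over Q (because 171 is not a perfect cube, so h has no rational root, and a monic cubic with no rational root is irreducible), g is also irreducible (irreducibility is preserved under the substitution x → x - 29). Hence m_α(x) = x^3 - 87x^2 + 2523x - 24560.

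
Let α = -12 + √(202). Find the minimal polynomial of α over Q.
m_α(x) = x^2 + 24x - 58

From α + 12 = √(202), squaring gives (α + 12)^2 = 202, i.e. α^2 + 24α + 144 = 202, so α^2 + 24α - 58 = 0. The discriminant of x^2 + 24x - 58 is (24)^2 - 4·(-58) = 576 + 232 = 808, and 4·(202) is not a perfect square in Q since 202 is squarefree and ≠ 1. Hence x^2 + 24x - 58 is irreducible over Q and is the minimal polynomial of α.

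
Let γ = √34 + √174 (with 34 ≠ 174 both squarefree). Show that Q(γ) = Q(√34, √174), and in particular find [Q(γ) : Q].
[Q(γ) : Q] = 4 (equivalently, Q(γ) = Q(√34, √174))

Obviously Q(γ) ⊆ Q(√34, √174), and [Q(√34, √174):Q] = 4 (since 34, 174 are distinct squarefree integers > 1 with 5916 not a perfect square). To show equality we compute the minimal polynomial of γ. From γ = √34 + √174: γ^2 = 34 + 2√(5916) + 174 = 208 + 2√(5916), so γ^2 - 208 = 2√(5916); squaring, (γ^2 - 208)^2 = 4·5916, i.e. γ^4 - 416γ^2 + 43264 - 23664 = 0, i.e. γ^4 - 416γ^2 + 19600 = 0. So γ is a root of x^4 - 416x^2 + 19600. This polynomial is irreducible over Q: it has no rational root (each ±√34 ± √174 is irrational), and any factorization into two quadratics over Q would force √(5916) ∈ Q (pairing opposite roots) or √34, √174 ∈ Q (other pairings), all impossible. Hence [Q(γ):Q] = 4 = [Q(√34, √174):Q], so Q(γ) = Q(√34, √174).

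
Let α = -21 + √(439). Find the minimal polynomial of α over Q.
m_α(x) = x^2 + 42x + 2

From α + 21 = √(439), squaring gives (α + 21)^2 = 439, i.e. α^2 + 42α + 441 = 439, so α^2 + 42α + 2 = 0. The discriminant of x^2 + 42x + 2 is (42)^2 - 4·(2) = 1764 - 8 = 1756, and 4·(439) is not a perfect square in Q since 439 is squarefree and ≠ 1. Hence x^2 + 42x + 2 is irreducible over Q and is the minimal polynomial of α.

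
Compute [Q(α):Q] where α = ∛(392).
[Q(α):Q] = 3

The minimal polynomial of α is x^3 - 392, irreducible over Q since 392 is not a perfect cube (so x^3 - 392 has no rational root). Hence [Q(α):Q] = deg(m_α) = 3.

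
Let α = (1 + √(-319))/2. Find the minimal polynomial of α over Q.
m_α(x) = x^2 - x + 80

From 2α - 1 = √(-319), squaring gives (2α - 1)^2 = -319, i.e. 4α^2 - 4α + 1 = -319, so α^2 - α + (1 + 319)/4 = 0. Since -319 ≡ 1 (mod 4), (1 + 319)/4 = 80 ∈ Z. The polynomial x^2 - x + 80 has discriminant 1 - 4·(80) = -319, which is not a perfect square in Q (d = -319 is squarefree and ≠ 1), so x^2 - x + 80 is irreducible over Q. It is the minimal polynomial of α.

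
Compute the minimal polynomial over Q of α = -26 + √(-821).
m_α(x) = x^2 + 52x + 1497

From α + 26 = √(-821), squaring gives (α + 26)^2 = -821, i.e. α^2 + 52α + 676 = -821, so α^2 + 52α + 1497 = 0. The discriminant of x^2 + 52x + 1497 is (52)^2 - 4·(1497) = 2704 - 5988 = -3284, and 4·(-821) is not a perfect square in Q since -821 is squarefree and ≠ 1. Hence x^2 + 52x + 1497 is irreducible over Q and is the minimal polynomial of α.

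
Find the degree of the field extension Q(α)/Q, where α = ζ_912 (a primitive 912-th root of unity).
[Q(α):Q] = 288

The minimal polynomial of ζ_912 over Q is the 912-th cyclotomic polynomial Φ_912(x), which is irreducible over Q and has degree φ(912) = 288. Hence [Q(α):Q] = φ(912) = 288.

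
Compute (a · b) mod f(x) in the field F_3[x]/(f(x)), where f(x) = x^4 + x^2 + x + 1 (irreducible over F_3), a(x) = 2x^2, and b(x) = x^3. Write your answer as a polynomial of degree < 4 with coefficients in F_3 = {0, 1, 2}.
a · b ≡ x^3 + x^2 + x (mod f(x))

Multiply in F_3[x]: a(x)·b(x) = (2x^2)·(x^3) = 2x^5. This has degree ≥ 4, so divide by f(x) over F_3: 2x^5 = (2x)·(x^4 + x^2 + x + 1) + (x^3 + x^2 + x). Hence a·b ≡ x^3 + x^2 + x (mod f). (F_3[x]/(f) is a field with 3^4 = 81 elements since f is irreducible of degree 4.)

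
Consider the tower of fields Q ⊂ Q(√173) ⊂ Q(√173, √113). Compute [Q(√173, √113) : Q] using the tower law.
[Q(√173, √113) : Q] = 4

[Q(√173):Q] = 2 (min poly x^2 - 173, irreducible since 173 is squarefree > 1). For the top step, suppose √113 ∈ Q(√173), say √113 = c + d√173 with c, d ∈ Q. Squaring: 113 = c^2 + 173d^2 + 2cd√173. Since √173 ∉ Q this forces 2cd = 0. If d = 0 then √113 = c ∈ Q, contradicting 113 squarefree > 1. If c = 0 then 113 = 173d^2, so 173·113 = (173d)^2 is a perfect square in Q — but 173·113 = 19549 is not a perfect square (since 173 and 113 are distinct squarefree integers). Contradiction. Hence √113 ∉ Q(√173), so x^2 - 113 stays irreducible over Q(√173) and [Q(√173, √113) : Q(√173)] = 2. By the tower law, [Q(√173, √113) : Q] = 2 · 2 = 4.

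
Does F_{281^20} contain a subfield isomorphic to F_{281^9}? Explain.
No: F_{281^9} is not a subfield of F_{281^20}

F_{p^m} embeds in F_{p^n} iff m | n. Here 9 ∤ 20 (since 20 = 2·9 + 2 with remainder 2 ≠ 0), so F_{281^9} is not a subfield of F_{281^20}. Equivalently: if it were, the tower law would give 9 = [F_{281^9}:F_281] dividing [F_{281^20}:F_281] = 20, contradiction.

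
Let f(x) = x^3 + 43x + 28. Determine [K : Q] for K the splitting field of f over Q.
[K : Q] = 6

By the rational root test, any rational root of the monic integer polynomial f(x) = x^3 + 43x + 28 must be an integer dividing the constant term 28, i.e. one of ±{1, 2, 4, 7, 14, 28}. Evaluating: f(1) = 72, f(-1) = -16, f(2) = 122, f(-2) = -66, f(4) = 264, f(-4) = -208, f(7) = 672, f(-7) = -616, f(14) = 3374, f(-14) = -3318, f(28) = 23184, f(-28) = -23128; none is 0, so f has no rational root and is therefore irreducible over Q (a cubic with no linear factor over a field is irreducible). For an irreducible cubic, the Galois group is A_3 or S_3 according as the discriminant disc(f) = -4a^3 - 27b^2 = -4·(43)^3 - 27·(28)^2 = -339196 is or is not a square in Q. Here disc(f) = -339196 is not a perfect square in Q, so the Galois group of f over Q is not contained in A_3 and must be all of S_3. The splitting field has degree |S_3| = 6 over Q, so [K : Q] = 6.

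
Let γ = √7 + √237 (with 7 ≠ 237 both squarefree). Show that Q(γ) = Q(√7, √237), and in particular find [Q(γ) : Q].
[Q(γ) : Q] = 4 (equivalently, Q(γ) = Q(√7, √237))

Obviously Q(γ) ⊆ Q(√7, √237), and [Q(√7, √237):Q] = 4 (since 7, 237 are distinct squarefree integers > 1 with 1659 not a perfect square). To show equality we compute the minimal polynomial of γ. From γ = √7 + √237: γ^2 = 7 + 2√(1659) + 237 = 244 + 2√(1659), so γ^2 - 244 = 2√(1659); squaring, (γ^2 - 244)^2 = 4·1659, i.e. γ^4 - 488γ^2 + 59536 - 6636 = 0, i.e. γ^4 - 488γ^2 + 52900 = 0. So γ is a root of x^4 - 488x^2 + 52900. This polynomial is irreducible over Q: it has no rational root (each ±√7 ± √237 is irrational), and any factorization into two quadratics over Q would force √(1659) ∈ Q (pairing opposite roots) or √7, √237 ∈ Q (other pairings), all impossible. Hence [Q(γ):Q] = 4 = [Q(√7, √237):Q], so Q(γ) = Q(√7, √237).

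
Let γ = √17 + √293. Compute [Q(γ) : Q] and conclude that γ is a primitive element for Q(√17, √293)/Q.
[Q(γ) : Q] = 4 (equivalently, Q(γ) = Q(√17, √293))

Obviously Q(γ) ⊆ Q(√17, √293), and [Q(√17, √293):Q] = 4 (since 17, 293 are distinct squarefree integers > 1 with 4981 not a perfect square). To show equality we compute the minimal polynomial of γ. From γ = √17 + √293: γ^2 = 17 + 2√(4981) + 293 = 310 + 2√(4981), so γ^2 - 310 = 2√(4981); squaring, (γ^2 - 310)^2 = 4·4981, i.e. γ^4 - 620γ^2 + 96100 - 19924 = 0, i.e. γ^4 - 620γ^2 + 76176 = 0. So γ is a root of x^4 - 620x^2 + 76176. This polynomial is irreducible over Q: it has no rational root (each ±√17 ± √293 is irrational), and any factorization into two quadratics over Q would force √(4981) ∈ Q (pairing opposite roots) or √17, √293 ∈ Q (other pairings), all impossible. Hence [Q(γ):Q] = 4 = [Q(√17, √293):Q], so Q(γ) = Q(√17, √293).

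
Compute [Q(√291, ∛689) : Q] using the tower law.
[Q(√291, ∛689) : Q] = 6

Let L = Q(√291, ∛689). Since Q(√291) ⊂ L and [Q(√291):Q] = 2, the tower law gives 2 | [L:Q]. Likewise Q(∛689) ⊂ L with [Q(∛689):Q] = 3 (because 689 is not a perfect cube), so 3 | [L:Q]. As gcd(2,3) = 1, [L:Q] is divisible by 6. Conversely L is generated over Q by √291 and ∛689, so [L:Q] ≤ 2·3 = 6. Therefore [Q(√291, ∛689) : Q] = 6.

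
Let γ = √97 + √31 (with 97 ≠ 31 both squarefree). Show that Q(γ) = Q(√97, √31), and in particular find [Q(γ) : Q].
[Q(γ) : Q] = 4 (equivalently, Q(γ) = Q(√97, √31))

Obviously Q(γ) ⊆ Q(√97, √31), and [Q(√97, √31):Q] = 4 (since 97, 31 are distinct squarefree integers > 1 with 3007 not a perfect square). To show equality we compute the minimal polynomial of γ. From γ = √97 + √31: γ^2 = 97 + 2√(3007) + 31 = 128 + 2√(3007), so γ^2 - 128 = 2√(3007); squaring, (γ^2 - 128)^2 = 4·3007, i.e. γ^4 - 256γ^2 + 16384 - 12028 = 0, i.e. γ^4 - 256γ^2 + 4356 = 0. So γ is a root of x^4 - 256x^2 + 4356. This polynomial is irreducible over Q: it has no rational root (each ±√97 ± √31 is irrational), and any factorization into two quadratics over Q would force √(3007) ∈ Q (pairing opposite roots) or √97, √31 ∈ Q (other pairings), all impossible. Hence [Q(γ):Q] = 4 = [Q(√97, √31):Q], so Q(γ) = Q(√97, √31).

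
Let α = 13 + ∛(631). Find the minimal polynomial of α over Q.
m_α(x) = x^3 - 39x^2 + 507x - 2828

Set β = α - 13 = ∛(631), so β^3 = 631. Then (α - 13)^3 - 631 = 0, i.e. α is a root of g(x) = (x - 13)^3 - 631 = x^3 - 39x^2 + 507x - 2828. Since g(x) = h(x - 13) where h(x) = x^3 - 631, and h is irreducible over Q (because 631 is not a perfect cube, so h has no rational root, and a monic cubic with no rational root is irreducible), g is also irreducible (irreducibility is preserved under the substitution x → x - 13). Hence m_α(x) = x^3 - 39x^2 + 507x - 2828.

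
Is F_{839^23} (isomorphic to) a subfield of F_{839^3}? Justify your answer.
No: F_{839^23} is not a subfield of F_{839^3}

F_{p^m} embeds in F_{p^n} iff m | n. Here 23 ∤ 3 (since 3 = 0·23 + 3 with remainder 3 ≠ 0), so F_{839^23} is not a subfield of F_{839^3}. Equivalently: if it were, the tower law would give 23 = [F_{839^23}:F_839] dividing [F_{839^3}:F_839] = 3, contradiction.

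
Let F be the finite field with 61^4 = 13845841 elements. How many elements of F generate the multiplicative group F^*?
There are φ(13845840) = 3571200 primitive elements

F_q^* is cyclic of order q - 1 = 13845840. A cyclic group of order m has exactly φ(m) generators. Here m = 13845840 = 2^4 · 3 · 5 · 31 · 1861, so the number of primitive elements is φ(13845840) = 3571200.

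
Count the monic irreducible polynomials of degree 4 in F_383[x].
There are 5379379008 monic irreducible polynomials of degree 4 over F_383

Each element of F_{383^4} that lies in no proper subfield is a root of exactly one monic irreducible of degree 4 over F_383, and each such polynomial has 4 distinct roots in F_{383^4}. By Möbius inversion the count is N_383(4) = (1/4) Σ_{d|4} μ(4/d) · 383^d = (1/4)(μ(4)·383^1 + μ(2)·383^2 + μ(1)·383^4) = 21517516032/4 = 5379379008.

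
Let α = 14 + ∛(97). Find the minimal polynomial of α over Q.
m_α(x) = x^3 - 42x^2 + 588x - 2841

Set β = α - 14 = ∛(97), so β^3 = 97. Then (α - 14)^3 - 97 = 0, i.e. α is a root of g(x) = (x - 14)^3 - 97 = x^3 - 42x^2 + 588x - 2841. Since g(x) = h(x - 14) where h(x) = x^3 - 97, and h is irreducible over Q (because 97 is not a perfect cube, so h has no rational root, and a monic cubic with no rational root is irreducible), g is also irreducible (irreducibility is preserved under the substitution x → x - 14). Hence m_α(x) = x^3 - 42x^2 + 588x - 2841.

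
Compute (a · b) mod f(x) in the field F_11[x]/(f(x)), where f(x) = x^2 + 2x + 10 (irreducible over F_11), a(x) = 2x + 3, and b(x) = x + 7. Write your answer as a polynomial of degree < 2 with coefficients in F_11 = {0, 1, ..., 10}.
a · b ≡ 2x + 1 (mod f(x))

Multiply in F_11[x]: a(x)·b(x) = (2x + 3)·(x + 7) = 2x^2 + 6x + 10. This has degree ≥ 2, so divide by f(x) over F_11: 2x^2 + 6x + 10 = (2)·(x^2 + 2x + 10) + (2x + 1). Hence a·b ≡ 2x + 1 (mod f). (F_11[x]/(f) is a field with 11^2 = 121 elements since f is irreducible of degree 2.)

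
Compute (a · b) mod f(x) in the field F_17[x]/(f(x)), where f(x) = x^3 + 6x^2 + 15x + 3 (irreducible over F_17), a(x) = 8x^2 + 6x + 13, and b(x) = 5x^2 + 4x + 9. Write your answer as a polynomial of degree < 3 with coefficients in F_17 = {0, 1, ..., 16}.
a · b ≡ 4x + 5 (mod f(x))

Multiply in F_17[x]: a(x)·b(x) = (8x^2 + 6x + 13)·(5x^2 + 4x + 9) = 6x^4 + 11x^3 + 8x^2 + 4x + 15. This has degree ≥ 3, so divide by f(x) over F_17: 6x^4 + 11x^3 + 8x^2 + 4x + 15 = (6x + 9)·(x^3 + 6x^2 + 15x + 3) + (4x + 5). Hence a·b ≡ 4x + 5 (mod f). (F_17[x]/(f) is a field with 17^3 = 4913 elements since f is irreducible of degree 3.)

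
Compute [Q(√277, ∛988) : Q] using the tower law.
[Q(√277, ∛988) : Q] = 6

Let L = Q(√277, ∛988). Since Q(√277) ⊂ L and [Q(√277):Q] = 2, the tower law gives 2 | [L:Q]. Likewise Q(∛988) ⊂ L with [Q(∛988):Q] = 3 (because 988 is not a perfect cube), so 3 | [L:Q]. As gcd(2,3) = 1, [L:Q] is divisible by 6. Conversely L is generated over Q by √277 and ∛988, so [L:Q] ≤ 2·3 = 6. Therefore [Q(√277, ∛988) : Q] = 6.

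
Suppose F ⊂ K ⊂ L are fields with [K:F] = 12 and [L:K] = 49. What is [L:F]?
[L:F] = 588

The tower law says that for any tower of field extensions F ⊂ K ⊂ L with finite degrees, [L:F] = [L:K] · [K:F]. Here this gives [L:F] = 49 · 12 = 588.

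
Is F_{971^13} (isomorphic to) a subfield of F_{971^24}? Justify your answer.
No: F_{971^13} is not a subfield of F_{971^24}

F_{p^m} embeds in F_{p^n} iff m | n. Here 13 ∤ 24 (since 24 = 1·13 + 11 with remainder 11 ≠ 0), so F_{971^13} is not a subfield of F_{971^24}. Equivalently: if it were, the tower law would give 13 = [F_{971^13}:F_971] dividing [F_{971^24}:F_971] = 24, contradiction.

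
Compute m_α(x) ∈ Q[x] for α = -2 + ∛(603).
m_α(x) = x^3 + 6x^2 + 12x - 595

Set β = α + 2 = ∛(603), so β^3 = 603. Then (α + 2)^3 - 603 = 0, i.e. α is a root of g(x) = (x + 2)^3 - 603 = x^3 + 6x^2 + 12x - 595. Since g(x) = h(x + 2) where h(x) = x^3 - 603, and h is irreducible over Q (because 603 is not a perfect cube, so h has no rational root, and a monic cubic with no rational root is irreducible), g is also irreducible (irreducibility is preserved under the substitution x → x + 2). Hence m_α(x) = x^3 + 6x^2 + 12x - 595.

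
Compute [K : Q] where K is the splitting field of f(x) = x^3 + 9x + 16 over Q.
[K : Q] = 6

By the rational root test, any rational root of the monic integer polynomial f(x) = x^3 + 9x + 16 must be an integer dividing the constant term 16, i.e. one of ±{1, 2, 4, 8, 16}. Evaluating: f(1) = 26, f(-1) = 6, f(2) = 42, f(-2) = -10, f(4) = 116, f(-4) = -84, f(8) = 600, f(-8) = -568, f(16) = 4256, f(-16) = -4224; none is 0, so f has no rational root and is therefore irreducible over Q (a cubic with no linear factor over a field is irreducible). For an irreducible cubic, the Galois group is A_3 or S_3 according as the discriminant disc(f) = -4a^3 - 27b^2 = -4·(9)^3 - 27·(16)^2 = -9828 is or is not a square in Q. Here disc(f) = -9828 is not a perfect square in Q, so the Galois group of f over Q is not contained in A_3 and must be all of S_3. The splitting field has degree |S_3| = 6 over Q, so [K : Q] = 6.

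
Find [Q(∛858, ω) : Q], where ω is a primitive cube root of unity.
[Q(∛858, ω) : Q] = 6

[Q(∛858):Q] = 3 (min poly x^3 - 858, irreducible since 858 is not a perfect cube). [Q(ω):Q] = 2 (min poly x^2 + x + 1). Since Q(∛858) ⊂ R and ω ∉ R, we have ω ∉ Q(∛858), so x^2 + x + 1 remains irreducible over Q(∛858) and [Q(∛858, ω) : Q(∛858)] = 2. By the tower law, [Q(∛858, ω) : Q] = 3 · 2 = 6. (In fact Q(∛858, ω) is the splitting field of x^3 - 858 over Q.)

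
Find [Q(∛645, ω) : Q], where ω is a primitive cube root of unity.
[Q(∛645, ω) : Q] = 6

[Q(∛645):Q] = 3 (min poly x^3 - 645, irreducible since 645 is not a perfect cube). [Q(ω):Q] = 2 (min poly x^2 + x + 1). Since Q(∛645) ⊂ R and ω ∉ R, we have ω ∉ Q(∛645), so x^2 + x + 1 remains irreducible over Q(∛645) and [Q(∛645, ω) : Q(∛645)] = 2. By the tower law, [Q(∛645, ω) : Q] = 3 · 2 = 6. (In fact Q(∛645, ω) is the splitting field of x^3 - 645 over Q.)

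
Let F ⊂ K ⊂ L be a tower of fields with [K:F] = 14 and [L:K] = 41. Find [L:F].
[L:F] = 574

The tower law says that for any tower of field extensions F ⊂ K ⊂ L with finite degrees, [L:F] = [L:K] · [K:F]. Here this gives [L:F] = 41 · 14 = 574.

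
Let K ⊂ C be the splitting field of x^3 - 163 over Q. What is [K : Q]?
[K : Q] = 6

The roots of x^3 - 163 are ∛163, ω∛163, ω^2∛163 where ω = e^(2πi/3) is a primitive cube root of unity, so K = Q(∛163, ω). Now [Q(∛163):Q] = 3 (since 163 is not a perfect cube, x^3 - 163 is irreducible) and [Q(ω):Q] = 2. Both 2 and 3 divide [K:Q], and [K:Q] ≤ 3·2 = 6, so [K:Q] = 6. (Equivalently: Q(∛163) ⊂ R but ω ∉ R, so [K : Q(∛163)] = 2.)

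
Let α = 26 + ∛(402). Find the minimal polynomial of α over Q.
m_α(x) = x^3 - 78x^2 + 2028x - 17978

Set β = α - 26 = ∛(402), so β^3 = 402. Then (α - 26)^3 - 402 = 0, i.e. α is a root of g(x) = (x - 26)^3 - 402 = x^3 - 78x^2 + 2028x - 17978. Since g(x) = h(x - 26) where h(x) = x^3 - 402, and h is irreducible over Q (because 402 is not a perfect cube, so h has no rational root, and a monic cubic with no rational root is irreducible), g is also irreducible (irreducibility is preserved under the substitution x → x - 26). Hence m_α(x) = x^3 - 78x^2 + 2028x - 17978.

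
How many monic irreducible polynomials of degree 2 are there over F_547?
There are 149331 monic irreducible polynomials of degree 2 over F_547

Each element of F_{547^2} that lies in no proper subfield is a root of exactly one monic irreducible of degree 2 over F_547, and each such polynomial has 2 distinct roots in F_{547^2}. By Möbius inversion the count is N_547(2) = (1/2) Σ_{d|2} μ(2/d) · 547^d = (1/2)(μ(2)·547^1 + μ(1)·547^2) = 298662/2 = 149331.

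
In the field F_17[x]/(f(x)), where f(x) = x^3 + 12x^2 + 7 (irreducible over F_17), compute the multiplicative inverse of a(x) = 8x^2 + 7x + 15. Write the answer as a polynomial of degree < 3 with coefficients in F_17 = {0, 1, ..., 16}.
a(x)^(-1) ≡ 6x^2 + 11x + 5 (mod f(x))

Since f is irreducible over F_17, F_17[x]/(f) is a field and a(x) ≠ 0 has an inverse. Apply the extended Euclidean algorithm to f(x) and a(x) in F_17[x]: f(x) = (15x + 16)·a(x) + (3x + 5);  a(x) = (14x + 13)·(3x + 5) + (1). The last nonzero remainder is the constant 1 = gcd(f, a) in F_17. Back-substituting through the division chain expresses 1 = s(x)·a(x) + t(x)·f(x) with s(x) ≡ 6x^2 + 11x + 5 (mod f), so a(x)^(-1) ≡ s(x) = 6x^2 + 11x + 5 (mod f). Check: (8x^2 + 7x + 15)·(6x^2 + 11x + 5) = 14x^4 + 11x^3 + 3x^2 + 13x + 7 ≡ 1 (mod x^3 + 12x^2 + 7).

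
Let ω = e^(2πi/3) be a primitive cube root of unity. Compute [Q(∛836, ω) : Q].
[Q(∛836, ω) : Q] = 6

[Q(∛836):Q] = 3 (min poly x^3 - 836, irreducible since 836 is not a perfect cube). [Q(ω):Q] = 2 (min poly x^2 + x + 1). Since Q(∛836) ⊂ R and ω ∉ R, we have ω ∉ Q(∛836), so x^2 + x + 1 remains irreducible over Q(∛836) and [Q(∛836, ω) : Q(∛836)] = 2. By the tower law, [Q(∛836, ω) : Q] = 3 · 2 = 6. (In fact Q(∛836, ω) is the splitting field of x^3 - 836 over Q.)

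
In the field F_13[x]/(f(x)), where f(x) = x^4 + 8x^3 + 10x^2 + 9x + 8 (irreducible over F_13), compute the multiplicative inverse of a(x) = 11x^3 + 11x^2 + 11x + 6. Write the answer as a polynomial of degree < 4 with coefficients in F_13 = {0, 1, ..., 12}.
a(x)^(-1) ≡ 9x^2 + 4x + 8 (mod f(x))

Since f is irreducible over F_13, F_13[x]/(f) is a field and a(x) ≠ 0 has an inverse. Apply the extended Euclidean algorithm to f(x) and a(x) in F_13[x]: f(x) = (6x + 3)·a(x) + (2x^2 + 5x + 3);  a(x) = (12x + 8)·(2x^2 + 5x + 3) + (8). The last nonzero remainder is the constant 8 = gcd(f, a) in F_13. Back-substituting through the division chain expresses 8 = s(x)·a(x) + t(x)·f(x) with s(x) ≡ 7x^2 + 6x + 12 (mod f), so (7x^2 + 6x + 12)·a(x) ≡ 8 (mod f). Multiplying by 8^(-1) ≡ 5 in F_13 gives a(x)^(-1) ≡ 5·(7x^2 + 6x + 12) ≡ 9x^2 + 4x + 8 (mod f). Check: (11x^3 + 11x^2 + 11x + 6)·(9x^2 + 4x + 8) = 8x^5 + 10x^3 + 4x^2 + 8x + 9 ≡ 1 (mod x^4 + 8x^3 + 10x^2 + 9x + 8).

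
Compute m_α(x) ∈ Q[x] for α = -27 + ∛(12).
m_α(x) = x^3 + 81x^2 + 2187x + 19671

Set β = α + 27 = ∛(12), so β^3 = 12. Then (α + 27)^3 - 12 = 0, i.e. α is a root of g(x) = (x + 27)^3 - 12 = x^3 + 81x^2 + 2187x + 19671. Since g(x) = h(x + 27) where h(x) = x^3 - 12, and h is irreducible over Q (because 12 is not a perfect cube, so h has no rational root, and a monic cubic with no rational root is irreducible), g is also irreducible (irreducibility is preserved under the substitution x → x + 27). Hence m_α(x) = x^3 + 81x^2 + 2187x + 19671.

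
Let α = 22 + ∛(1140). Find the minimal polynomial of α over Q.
m_α(x) = x^3 - 66x^2 + 1452x - 11788

Set β = α - 22 = ∛(1140), so β^3 = 1140. Then (α - 22)^3 - 1140 = 0, i.e. α is a root of g(x) = (x - 22)^3 - 1140 = x^3 - 66x^2 + 1452x - 11788. Since g(x) = h(x - 22) where h(x) = x^3 - 1140, and h is irreducible over Q (because 1140 is not a perfect cube, so h has no rational root, and a monic cubic with no rational root is irreducible), g is also irreducible (irreducibility is preserved under the substitution x → x - 22). Hence m_α(x) = x^3 - 66x^2 + 1452x - 11788.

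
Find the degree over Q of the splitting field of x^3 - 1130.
[K : Q] = 6

The roots of x^3 - 1130 are ∛1130, ω∛1130, ω^2∛1130 where ω = e^(2πi/3) is a primitive cube root of unity, so K = Q(∛1130, ω). Now [Q(∛1130):Q] = 3 (since 1130 is not a perfect cube, x^3 - 1130 is irreducible) and [Q(ω):Q] = 2. Both 2 and 3 divide [K:Q], and [K:Q] ≤ 3·2 = 6, so [K:Q] = 6. (Equivalently: Q(∛1130) ⊂ R but ω ∉ R, so [K : Q(∛1130)] = 2.)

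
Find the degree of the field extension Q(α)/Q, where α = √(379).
[Q(α):Q] = 2

[Q(α):Q] equals the degree of the minimal polynomial of α. Here α^2 = 379 and x^2 - 379 is irreducible (d = 379 is squarefree, ≠ 1, hence not a square), so deg(m_α) = 2. Thus [Q(α):Q] = 2.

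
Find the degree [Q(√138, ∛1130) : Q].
[Q(√138, ∛1130) : Q] = 6

Let L = Q(√138, ∛1130). Since Q(√138) ⊂ L and [Q(√138):Q] = 2, the tower law gives 2 | [L:Q]. Likewise Q(∛1130) ⊂ L with [Q(∛1130):Q] = 3 (because 1130 is not a perfect cube), so 3 | [L:Q]. As gcd(2,3) = 1, [L:Q] is divisible by 6. Conversely L is generated over Q by √138 and ∛1130, so [L:Q] ≤ 2·3 = 6. Therefore [Q(√138, ∛1130) : Q] = 6.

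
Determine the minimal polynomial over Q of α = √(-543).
m_α(x) = x^2 + 543

α satisfies α^2 + 543 = 0, so x^2 + 543 annihilates α. Since d = -543 is squarefree and ≠ 1, it is not a perfect square in Q, so x^2 + 543 has no rational root and is therefore irreducible over Q (a degree-2 polynomial over a field is irreducible iff it has no root). Hence m_α(x) = x^2 + 543.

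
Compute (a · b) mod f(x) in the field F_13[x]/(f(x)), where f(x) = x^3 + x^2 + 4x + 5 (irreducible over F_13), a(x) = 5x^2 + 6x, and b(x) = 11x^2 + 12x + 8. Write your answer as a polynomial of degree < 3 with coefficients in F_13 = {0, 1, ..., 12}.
a · b ≡ 3x^2 + 9x + 9 (mod f(x))

Multiply in F_13[x]: a(x)·b(x) = (5x^2 + 6x)·(11x^2 + 12x + 8) = 3x^4 + 9x^3 + 8x^2 + 9x. This has degree ≥ 3, so divide by f(x) over F_13: 3x^4 + 9x^3 + 8x^2 + 9x = (3x + 6)·(x^3 + x^2 + 4x + 5) + (3x^2 + 9x + 9). Hence a·b ≡ 3x^2 + 9x + 9 (mod f). (F_13[x]/(f) is a field with 13^3 = 2197 elements since f is irreducible of degree 3.)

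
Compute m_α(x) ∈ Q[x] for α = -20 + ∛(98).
m_α(x) = x^3 + 60x^2 + 1200x + 7902

Set β = α + 20 = ∛(98), so β^3 = 98. Then (α + 20)^3 - 98 = 0, i.e. α is a root of g(x) = (x + 20)^3 - 98 = x^3 + 60x^2 + 1200x + 7902. Since g(x) = h(x + 20) where h(x) = x^3 - 98, and h is irreducible over Q (because 98 is not a perfect cube, so h has no rational root, and a monic cubic with no rational root is irreducible), g is also irreducible (irreducibility is preserved under the substitution x → x + 20). Hence m_α(x) = x^3 + 60x^2 + 1200x + 7902.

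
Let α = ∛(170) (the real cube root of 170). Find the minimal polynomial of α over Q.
m_α(x) = x^3 - 170

α satisfies α^3 = 170, so x^3 - 170 annihilates α. By the rational root test, a rational root p/q (in lowest terms) of x^3 - 170 would satisfy p^3 = 170 q^3, forcing q = 1 and p^3 = 170; but 170 is not a perfect cube, contradiction. A monic cubic over Q with no rational root is irreducible (any nontrivial factorization would include a linear factor). Hence x^3 - 170 is the minimal polynomial of α, and in particular [Q(α):Q] = 3.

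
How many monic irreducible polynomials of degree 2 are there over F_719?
There are 258121 monic irreducible polynomials of degree 2 over F_719

Each element of F_{719^2} that lies in no proper subfield is a root of exactly one monic irreducible of degree 2 over F_719, and each such polynomial has 2 distinct roots in F_{719^2}. By Möbius inversion the count is N_719(2) = (1/2) Σ_{d|2} μ(2/d) · 719^d = (1/2)(μ(2)·719^1 + μ(1)·719^2) = 516242/2 = 258121.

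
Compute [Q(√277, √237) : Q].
[Q(√277, √237) : Q] = 4

[Q(√277):Q] = 2 (min poly x^2 - 277, irreducible since 277 is squarefree > 1). For the top step, suppose √237 ∈ Q(√277), say √237 = c + d√277 with c, d ∈ Q. Squaring: 237 = c^2 + 277d^2 + 2cd√277. Since √277 ∉ Q this forces 2cd = 0. If d = 0 then √237 = c ∈ Q, contradicting 237 squarefree > 1. If c = 0 then 237 = 277d^2, so 277·237 = (277d)^2 is a perfect square in Q — but 277·237 = 65649 is not a perfect square (since 277 and 237 are distinct squarefree integers). Contradiction. Hence √237 ∉ Q(√277), so x^2 - 237 stays irreducible over Q(√277) and [Q(√277, √237) : Q(√277)] = 2. By the tower law, [Q(√277, √237) : Q] = 2 · 2 = 4.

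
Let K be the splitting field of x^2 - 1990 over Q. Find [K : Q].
[K : Q] = 2

f(x) = x^2 - 1990 factors as (x - √1990)(x + √1990). The splitting field is K = Q(√1990). Since 1990 is squarefree and > 1, it is not a perfect square, so x^2 - 1990 is irreducible over Q and [Q(√1990) : Q] = 2. Hence [K : Q] = 2.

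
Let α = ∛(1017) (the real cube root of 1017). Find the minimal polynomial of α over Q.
m_α(x) = x^3 - 1017

α satisfies α^3 = 1017, so x^3 - 1017 annihilates α. By the rational root test, a rational root p/q (in lowest terms) of x^3 - 1017 would satisfy p^3 = 1017 q^3, forcing q = 1 and p^3 = 1017; but 1017 is not a perfect cube, contradiction. A monic cubic over Q with no rational root is irreducible (any nontrivial factorization would include a linear factor). Hence x^3 - 1017 is the minimal polynomial of α, and in particular [Q(α):Q] = 3.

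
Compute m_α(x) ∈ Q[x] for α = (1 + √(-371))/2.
m_α(x) = x^2 - x + 93

From 2α - 1 = √(-371), squaring gives (2α - 1)^2 = -371, i.e. 4α^2 - 4α + 1 = -371, so α^2 - α + (1 + 371)/4 = 0. Since -371 ≡ 1 (mod 4), (1 + 371)/4 = 93 ∈ Z. The polynomial x^2 - x + 93 has discriminant 1 - 4·(93) = -371, which is not a perfect square in Q (d = -371 is squarefree and ≠ 1), so x^2 - x + 93 is irreducible over Q. It is the minimal polynomial of α.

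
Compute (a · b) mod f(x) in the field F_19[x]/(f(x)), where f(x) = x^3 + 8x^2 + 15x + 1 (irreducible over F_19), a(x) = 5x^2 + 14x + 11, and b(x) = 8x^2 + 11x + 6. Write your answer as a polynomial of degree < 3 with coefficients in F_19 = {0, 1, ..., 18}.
a · b ≡ 3x^2 + 9x + 10 (mod f(x))

Multiply in F_19[x]: a(x)·b(x) = (5x^2 + 14x + 11)·(8x^2 + 11x + 6) = 2x^4 + 15x^3 + 6x^2 + 15x + 9. This has degree ≥ 3, so divide by f(x) over F_19: 2x^4 + 15x^3 + 6x^2 + 15x + 9 = (2x + 18)·(x^3 + 8x^2 + 15x + 1) + (3x^2 + 9x + 10). Hence a·b ≡ 3x^2 + 9x + 10 (mod f). (F_19[x]/(f) is a field with 19^3 = 6859 elements since f is irreducible of degree 3.)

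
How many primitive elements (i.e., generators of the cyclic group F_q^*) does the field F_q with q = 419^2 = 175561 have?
There are φ(175560) = 34560 primitive elements

F_q^* is cyclic of order q - 1 = 175560. A cyclic group of order m has exactly φ(m) generators. Here m = 175560 = 2^3 · 3 · 5 · 7 · 11 · 19, so the number of primitive elements is φ(175560) = 34560.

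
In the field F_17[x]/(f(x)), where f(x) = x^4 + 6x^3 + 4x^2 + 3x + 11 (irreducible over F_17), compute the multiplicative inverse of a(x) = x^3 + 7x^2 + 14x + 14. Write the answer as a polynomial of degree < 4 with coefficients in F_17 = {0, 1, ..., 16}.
a(x)^(-1) ≡ 9x^3 + 14x^2 + x + 11 (mod f(x))

Since f is irreducible over F_17, F_17[x]/(f) is a field and a(x) ≠ 0 has an inverse. Apply the extended Euclidean algorithm to f(x) and a(x) in F_17[x]: f(x) = (x + 16)·a(x) + (14x^2 + 3x + 8);  a(x) = (11x + 3)·(14x^2 + 3x + 8) + (2x + 7);  (14x^2 + 3x + 8) = (7x + 11)·(2x + 7) + (16). The last nonzero remainder is the constant 16 = gcd(f, a) in F_17. Back-substituting through the division chain expresses 16 = s(x)·a(x) + t(x)·f(x) with s(x) ≡ 8x^3 + 3x^2 + 16x + 6 (mod f), so (8x^3 + 3x^2 + 16x + 6)·a(x) ≡ 16 (mod f). Multiplying by 16^(-1) ≡ 16 in F_17 gives a(x)^(-1) ≡ 16·(8x^3 + 3x^2 + 16x + 6) ≡ 9x^3 + 14x^2 + x + 11 (mod f). Check: (x^3 + 7x^2 + 14x + 14)·(9x^3 + 14x^2 + x + 11) = 9x^6 + 9x^5 + 4x^4 + 15x^2 + 15x + 1 ≡ 1 (mod x^4 + 6x^3 + 4x^2 + 3x + 11).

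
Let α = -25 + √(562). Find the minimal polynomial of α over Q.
m_α(x) = x^2 + 50x + 63

From α + 25 = √(562), squaring gives (α + 25)^2 = 562, i.e. α^2 + 50α + 625 = 562, so α^2 + 50α + 63 = 0. The discriminant of x^2 + 50x + 63 is (50)^2 - 4·(63) = 2500 - 252 = 2248, and 4·(562) is not a perfect square in Q since 562 is squarefree and ≠ 1. Hence x^2 + 50x + 63 is irreducible over Q and is the minimal polynomial of α.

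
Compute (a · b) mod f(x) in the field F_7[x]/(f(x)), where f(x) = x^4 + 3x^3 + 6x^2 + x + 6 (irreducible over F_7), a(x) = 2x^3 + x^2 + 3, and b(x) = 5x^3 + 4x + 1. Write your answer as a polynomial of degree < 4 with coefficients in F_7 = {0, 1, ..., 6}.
a · b ≡ x^3 + 3x^2 + 6x + 5 (mod f(x))

Multiply in F_7[x]: a(x)·b(x) = (2x^3 + x^2 + 3)·(5x^3 + 4x + 1) = 3x^6 + 5x^5 + x^4 + x^2 + 5x + 3. This has degree ≥ 4, so divide by f(x) over F_7: 3x^6 + 5x^5 + x^4 + x^2 + 5x + 3 = (3x^2 + 3x + 2)·(x^4 + 3x^3 + 6x^2 + x + 6) + (x^3 + 3x^2 + 6x + 5). Hence a·b ≡ x^3 + 3x^2 + 6x + 5 (mod f). (F_7[x]/(f) is a field with 7^4 = 2401 elements since f is irreducible of degree 4.)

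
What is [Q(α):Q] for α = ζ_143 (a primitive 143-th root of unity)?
[Q(α):Q] = 120

The minimal polynomial of ζ_143 over Q is the 143-th cyclotomic polynomial Φ_143(x), which is irreducible over Q and has degree φ(143) = 120. Hence [Q(α):Q] = φ(143) = 120.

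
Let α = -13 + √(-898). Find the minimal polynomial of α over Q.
m_α(x) = x^2 + 26x + 1067

From α + 13 = √(-898), squaring gives (α + 13)^2 = -898, i.e. α^2 + 26α + 169 = -898, so α^2 + 26α + 1067 = 0. The discriminant of x^2 + 26x + 1067 is (26)^2 - 4·(1067) = 676 - 4268 = -3592, and 4·(-898) is not a perfect square in Q since -898 is squarefree and ≠ 1. Hence x^2 + 26x + 1067 is irreducible over Q and is the minimal polynomial of α.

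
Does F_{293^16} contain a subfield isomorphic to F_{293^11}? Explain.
No: F_{293^11} is not a subfield of F_{293^16}

F_{p^m} embeds in F_{p^n} iff m | n. Here 11 ∤ 16 (since 16 = 1·11 + 5 with remainder 5 ≠ 0), so F_{293^11} is not a subfield of F_{293^16}. Equivalently: if it were, the tower law would give 11 = [F_{293^11}:F_293] dividing [F_{293^16}:F_293] = 16, contradiction.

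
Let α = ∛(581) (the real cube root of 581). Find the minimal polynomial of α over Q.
m_α(x) = x^3 - 581

α satisfies α^3 = 581, so x^3 - 581 annihilates α. By the rational root test, a rational root p/q (in lowest terms) of x^3 - 581 would satisfy p^3 = 581 q^3, forcing q = 1 and p^3 = 581; but 581 is not a perfect cube, contradiction. A monic cubic over Q with no rational root is irreducible (any nontrivial factorization would include a linear factor). Hence x^3 - 581 is the minimal polynomial of α, and in particular [Q(α):Q] = 3.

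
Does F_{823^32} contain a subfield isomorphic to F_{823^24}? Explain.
No: F_{823^24} is not a subfield of F_{823^32}

F_{p^m} embeds in F_{p^n} iff m | n. Here 24 ∤ 32 (since 32 = 1·24 + 8 with remainder 8 ≠ 0), so F_{823^24} is not a subfield of F_{823^32}. Equivalently: if it were, the tower law would give 24 = [F_{823^24}:F_823] dividing [F_{823^32}:F_823] = 32, contradiction.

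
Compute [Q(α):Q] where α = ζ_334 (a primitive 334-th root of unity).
[Q(α):Q] = 166

The minimal polynomial of ζ_334 over Q is the 334-th cyclotomic polynomial Φ_334(x), which is irreducible over Q and has degree φ(334) = 166. Hence [Q(α):Q] = φ(334) = 166.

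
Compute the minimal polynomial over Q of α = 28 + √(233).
m_α(x) = x^2 - 56x + 551

From α - 28 = √(233), squaring gives (α - 28)^2 = 233, i.e. α^2 - 56α + 784 = 233, so α^2 - 56α + 551 = 0. The discriminant of x^2 - 56x + 551 is (-56)^2 - 4·(551) = 3136 - 2204 = 932, and 4·(233) is not a perfect square in Q since 233 is squarefree and ≠ 1. Hence x^2 - 56x + 551 is irreducible over Q and is the minimal polynomial of α.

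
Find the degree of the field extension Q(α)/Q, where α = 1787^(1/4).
[Q(α):Q] = 4

α is a root of x^4 - 1787. By Eisenstein's criterion at the prime p = 1787 (which divides the constant term 1787 but p^2 = 3193369 does not, since 1787 is squarefree), x^4 - 1787 is irreducible over Q. Hence [Q(α):Q] = 4.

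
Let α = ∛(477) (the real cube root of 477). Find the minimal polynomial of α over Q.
m_α(x) = x^3 - 477

α satisfies α^3 = 477, so x^3 - 477 annihilates α. By the rational root test, a rational root p/q (in lowest terms) of x^3 - 477 would satisfy p^3 = 477 q^3, forcing q = 1 and p^3 = 477; but 477 is not a perfect cube, contradiction. A monic cubic over Q with no rational root is irreducible (any nontrivial factorization would include a linear factor). Hence x^3 - 477 is the minimal polynomial of α, and in particular [Q(α):Q] = 3.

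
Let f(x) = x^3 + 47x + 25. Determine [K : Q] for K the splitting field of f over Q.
[K : Q] = 6

By the rational root test, any rational root of the monic integer polynomial f(x) = x^3 + 47x + 25 must be an integer dividing the constant term 25, i.e. one of ±{1, 5, 25}. Evaluating: f(1) = 73, f(-1) = -23, f(5) = 385, f(-5) = -335, f(25) = 16825, f(-25) = -16775; none is 0, so f has no rational root and is therefore irreducible over Q (a cubic with no linear factor over a field is irreducible). For an irreducible cubic, the Galois group is A_3 or S_3 according as the discriminant disc(f) = -4a^3 - 27b^2 = -4·(47)^3 - 27·(25)^2 = -432167 is or is not a square in Q. Here disc(f) = -432167 is not a perfect square in Q, so the Galois group of f over Q is not contained in A_3 and must be all of S_3. The splitting field has degree |S_3| = 6 over Q, so [K : Q] = 6.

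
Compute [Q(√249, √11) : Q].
[Q(√249, √11) : Q] = 4

[Q(√249):Q] = 2 (min poly x^2 - 249, irreducible since 249 is squarefree > 1). For the top step, suppose √11 ∈ Q(√249), say √11 = c + d√249 with c, d ∈ Q. Squaring: 11 = c^2 + 249d^2 + 2cd√249. Since √249 ∉ Q this forces 2cd = 0. If d = 0 then √11 = c ∈ Q, contradicting 11 squarefree > 1. If c = 0 then 11 = 249d^2, so 249·11 = (249d)^2 is a perfect square in Q — but 249·11 = 2739 is not a perfect square (since 249 and 11 are distinct squarefree integers). Contradiction. Hence √11 ∉ Q(√249), so x^2 - 11 stays irreducible over Q(√249) and [Q(√249, √11) : Q(√249)] = 2. By the tower law, [Q(√249, √11) : Q] = 2 · 2 = 4.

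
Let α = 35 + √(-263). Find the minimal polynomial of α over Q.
m_α(x) = x^2 - 70x + 1488

From α - 35 = √(-263), squaring gives (α - 35)^2 = -263, i.e. α^2 - 70α + 1225 = -263, so α^2 - 70α + 1488 = 0. The discriminant of x^2 - 70x + 1488 is (-70)^2 - 4·(1488) = 4900 - 5952 = -1052, and 4·(-263) is not a perfect square in Q since -263 is squarefree and ≠ 1. Hence x^2 - 70x + 1488 is irreducible over Q and is the minimal polynomial of α.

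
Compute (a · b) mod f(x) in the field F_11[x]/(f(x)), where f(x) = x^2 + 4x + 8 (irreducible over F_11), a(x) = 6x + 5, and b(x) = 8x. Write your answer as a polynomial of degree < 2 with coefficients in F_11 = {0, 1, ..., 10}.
a · b ≡ 2x + 1 (mod f(x))

Multiply in F_11[x]: a(x)·b(x) = (6x + 5)·(8x) = 4x^2 + 7x. This has degree ≥ 2, so divide by f(x) over F_11: 4x^2 + 7x = (4)·(x^2 + 4x + 8) + (2x + 1). Hence a·b ≡ 2x + 1 (mod f). (F_11[x]/(f) is a field with 11^2 = 121 elements since f is irreducible of degree 2.)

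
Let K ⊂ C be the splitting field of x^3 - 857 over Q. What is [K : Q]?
[K : Q] = 6

The roots of x^3 - 857 are ∛857, ω∛857, ω^2∛857 where ω = e^(2πi/3) is a primitive cube root of unity, so K = Q(∛857, ω). Now [Q(∛857):Q] = 3 (since 857 is not a perfect cube, x^3 - 857 is irreducible) and [Q(ω):Q] = 2. Both 2 and 3 divide [K:Q], and [K:Q] ≤ 3·2 = 6, so [K:Q] = 6. (Equivalently: Q(∛857) ⊂ R but ω ∉ R, so [K : Q(∛857)] = 2.)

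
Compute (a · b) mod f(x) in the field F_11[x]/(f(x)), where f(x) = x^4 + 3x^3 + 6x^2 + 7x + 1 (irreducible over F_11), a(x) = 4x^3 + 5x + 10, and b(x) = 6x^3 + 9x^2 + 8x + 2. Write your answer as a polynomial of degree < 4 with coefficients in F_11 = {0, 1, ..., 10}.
a · b ≡ 6x^3 + 4x^2 + 10x + 5 (mod f(x))

Multiply in F_11[x]: a(x)·b(x) = (4x^3 + 5x + 10)·(6x^3 + 9x^2 + 8x + 2) = 2x^6 + 3x^5 + 7x^4 + 3x^3 + 9x^2 + 2x + 9. This has degree ≥ 4, so divide by f(x) over F_11: 2x^6 + 3x^5 + 7x^4 + 3x^3 + 9x^2 + 2x + 9 = (2x^2 + 8x + 4)·(x^4 + 3x^3 + 6x^2 + 7x + 1) + (6x^3 + 4x^2 + 10x + 5). Hence a·b ≡ 6x^3 + 4x^2 + 10x + 5 (mod f). (F_11[x]/(f) is a field with 11^4 = 14641 elements since f is irreducible of degree 4.)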